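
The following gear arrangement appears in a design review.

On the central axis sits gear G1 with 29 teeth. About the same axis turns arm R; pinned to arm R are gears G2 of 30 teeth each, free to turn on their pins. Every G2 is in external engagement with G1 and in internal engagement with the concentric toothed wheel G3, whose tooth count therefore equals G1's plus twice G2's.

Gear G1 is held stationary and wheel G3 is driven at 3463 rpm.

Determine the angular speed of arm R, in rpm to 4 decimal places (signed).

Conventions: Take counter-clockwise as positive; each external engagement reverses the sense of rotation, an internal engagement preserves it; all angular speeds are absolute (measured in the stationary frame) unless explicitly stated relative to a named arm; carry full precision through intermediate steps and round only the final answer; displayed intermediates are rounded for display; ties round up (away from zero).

recognized (axles ride arm R): planetary set, 29/30/89 teeth
normalise by the input: solve with ω_ring = 1, then scale by 3463 rpm
ring teeth: 29 + 2·30 = 89
29(ω_sun−ω_arm) = −89(ω_ring−ω_arm),  ω_sun = 0, ω_ring = 1
29(0−ω_arm) = −89(1−ω_arm)  ⇒  118·ω_arm = 89  ⇒  ω_arm = 89/118
scale: ω_arm = 89/118 × 3463 rpm = +2611.9237 rpm

+2611.9237 rpm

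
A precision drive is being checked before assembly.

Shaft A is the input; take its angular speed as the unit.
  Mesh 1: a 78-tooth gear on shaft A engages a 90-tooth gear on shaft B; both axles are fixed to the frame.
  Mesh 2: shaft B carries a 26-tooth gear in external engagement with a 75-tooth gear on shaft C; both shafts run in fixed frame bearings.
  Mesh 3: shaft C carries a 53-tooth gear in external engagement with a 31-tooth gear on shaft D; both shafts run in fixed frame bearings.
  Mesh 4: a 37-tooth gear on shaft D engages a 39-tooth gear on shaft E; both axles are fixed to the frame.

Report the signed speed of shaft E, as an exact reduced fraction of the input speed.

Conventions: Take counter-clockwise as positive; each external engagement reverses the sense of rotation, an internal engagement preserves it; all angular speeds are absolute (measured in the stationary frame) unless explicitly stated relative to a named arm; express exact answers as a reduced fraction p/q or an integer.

4-mesh fixed-axis compound train (all bearings frame-fixed)
mesh 1 [78T→90T]: |ω|/ω_in = 1×78/90 = 13/15, sense flips to −
mesh 2 [26T→75T]: |ω|/ω_in = (13/15)×26/75 = 338/1125, sense flips to +
mesh 3 [53T→31T]: |ω|/ω_in = (338/1125)×53/31 = 17914/34875, sense flips to −
mesh 4 [37T→39T]: |ω|/ω_in = (17914/34875)×37/39 = 50986/104625, sense flips to +
signed output speed (× input speed) = 50986/104625

50986/104625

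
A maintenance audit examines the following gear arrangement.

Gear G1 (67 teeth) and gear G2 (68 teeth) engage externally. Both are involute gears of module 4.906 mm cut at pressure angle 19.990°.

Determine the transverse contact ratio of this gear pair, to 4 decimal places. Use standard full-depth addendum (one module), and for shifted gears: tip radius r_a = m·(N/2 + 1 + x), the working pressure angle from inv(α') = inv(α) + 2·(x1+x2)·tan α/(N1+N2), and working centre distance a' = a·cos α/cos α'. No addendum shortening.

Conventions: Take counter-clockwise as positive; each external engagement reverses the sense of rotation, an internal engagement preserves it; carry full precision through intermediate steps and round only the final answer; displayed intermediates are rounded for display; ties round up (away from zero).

topology: single-mesh involute geometry — m = 4.906, 67T/68T pair
base radii: r_b1 = 154.449230, r_b2 = 156.754443
tip radii: r_a1 = 169.257000, r_a2 = 171.710000
no profile shift: α' = α, a' = a
action lengths: √(r_a1²−r_b1²) = 69.234148, √(r_a2²−r_b2²) = 70.088293
base pitch p_b = π·m·cos α = 14.484077
CR = (69.234148 + 70.088293 − 331.155000·sin 19.99000°)/14.484077 = 1.803020
contact ratio ≈ 1.8030

1.8030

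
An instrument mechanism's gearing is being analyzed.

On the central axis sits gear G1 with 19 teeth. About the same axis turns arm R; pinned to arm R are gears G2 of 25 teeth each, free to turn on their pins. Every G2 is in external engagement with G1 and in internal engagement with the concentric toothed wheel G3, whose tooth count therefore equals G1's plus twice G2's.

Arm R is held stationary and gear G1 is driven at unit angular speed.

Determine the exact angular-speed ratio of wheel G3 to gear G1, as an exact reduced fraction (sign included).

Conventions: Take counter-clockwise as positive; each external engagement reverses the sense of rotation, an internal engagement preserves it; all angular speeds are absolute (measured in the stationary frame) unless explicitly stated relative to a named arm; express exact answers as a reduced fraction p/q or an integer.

-19/69

class = planetary set [G3 = 19+2·25 = 69; Willis about the carrier]
ring teeth: 19 + 2·25 = 69
19(ω_sun−ω_arm) = −69(ω_ring−ω_arm),  ω_arm = 0, ω_sun = 1
ω_ring = 0 − (19/69)(1−0) = -19/69
ω_out/ω_in = -19/69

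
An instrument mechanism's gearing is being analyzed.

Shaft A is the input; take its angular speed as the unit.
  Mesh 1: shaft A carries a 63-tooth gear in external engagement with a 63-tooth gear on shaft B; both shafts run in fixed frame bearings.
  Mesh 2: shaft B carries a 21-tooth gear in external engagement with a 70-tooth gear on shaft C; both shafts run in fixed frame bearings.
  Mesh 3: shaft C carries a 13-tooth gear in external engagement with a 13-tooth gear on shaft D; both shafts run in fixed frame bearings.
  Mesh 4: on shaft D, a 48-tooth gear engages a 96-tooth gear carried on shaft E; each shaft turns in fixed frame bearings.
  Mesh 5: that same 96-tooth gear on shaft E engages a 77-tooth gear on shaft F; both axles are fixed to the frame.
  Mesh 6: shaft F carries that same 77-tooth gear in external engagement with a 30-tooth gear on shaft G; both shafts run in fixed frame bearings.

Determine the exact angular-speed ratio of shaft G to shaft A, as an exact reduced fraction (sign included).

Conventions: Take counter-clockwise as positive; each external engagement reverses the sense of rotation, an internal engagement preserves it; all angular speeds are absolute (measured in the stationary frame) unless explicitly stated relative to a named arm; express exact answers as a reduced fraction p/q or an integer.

class = fixed-axis compound train [6 meshes; 6 ratios multiply, 6 sense flips]
mesh 1 [63T→63T]: running ratio 1, sense −
mesh 2 [21T→70T]: running ratio 3/10, sense +
mesh 3 [13T→13T]: running ratio 3/10, sense −
mesh 4 [48T→96T]: running ratio 3/20, sense +
mesh 5 [96T→77T]: running ratio 72/385, sense −
mesh 6 [77T→30T]: running ratio 12/25, sense +
ω_out/ω_in = 12/25

12/25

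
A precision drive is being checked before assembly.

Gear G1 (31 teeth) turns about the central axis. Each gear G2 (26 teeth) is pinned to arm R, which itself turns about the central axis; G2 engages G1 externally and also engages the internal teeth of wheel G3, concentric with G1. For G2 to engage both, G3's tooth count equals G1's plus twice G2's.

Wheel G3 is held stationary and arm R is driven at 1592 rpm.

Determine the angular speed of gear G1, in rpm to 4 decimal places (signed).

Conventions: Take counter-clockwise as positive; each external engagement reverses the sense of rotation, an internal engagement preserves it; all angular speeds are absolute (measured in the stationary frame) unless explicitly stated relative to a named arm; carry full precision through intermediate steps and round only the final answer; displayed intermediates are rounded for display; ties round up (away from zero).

topology: planetary set — G1 31T / G2 26T / G3 83T, arm = carrier (Willis)
normalise by the input: solve with ω_arm = 1, then scale by 1592 rpm
ring teeth: 31 + 2·26 = 83
31(ω_sun−ω_arm) = −83(ω_ring−ω_arm),  ω_ring = 0, ω_arm = 1
ω_sun = 1 − (83/31)(0−1) = 114/31
scale: ω_sun = 114/31 × 1592 rpm = +5854.4516 rpm

+5854.4516 rpm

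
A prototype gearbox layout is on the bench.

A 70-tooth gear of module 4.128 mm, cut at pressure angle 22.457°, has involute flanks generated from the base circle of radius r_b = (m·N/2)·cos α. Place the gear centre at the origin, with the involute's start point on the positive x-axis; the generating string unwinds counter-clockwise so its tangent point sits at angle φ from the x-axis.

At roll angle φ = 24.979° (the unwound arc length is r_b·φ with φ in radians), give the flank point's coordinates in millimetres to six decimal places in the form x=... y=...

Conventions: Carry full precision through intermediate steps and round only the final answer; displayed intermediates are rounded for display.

topology: single-mesh involute geometry — m = 4.128, N = 70
pitch radius r_p = m·N/2 = 4.128·70/2 = 144.480000
base radius r_b = r_p·cos α = 144.480000·cos 22.457° = 133.523572
roll angle φ = 24.979° = 0.43596579 rad
x = r_b·(cos φ + φ·sin φ) = 145.616121
y = r_b·(sin φ − φ·cos φ) = 3.618403

x=145.616121 y=3.618403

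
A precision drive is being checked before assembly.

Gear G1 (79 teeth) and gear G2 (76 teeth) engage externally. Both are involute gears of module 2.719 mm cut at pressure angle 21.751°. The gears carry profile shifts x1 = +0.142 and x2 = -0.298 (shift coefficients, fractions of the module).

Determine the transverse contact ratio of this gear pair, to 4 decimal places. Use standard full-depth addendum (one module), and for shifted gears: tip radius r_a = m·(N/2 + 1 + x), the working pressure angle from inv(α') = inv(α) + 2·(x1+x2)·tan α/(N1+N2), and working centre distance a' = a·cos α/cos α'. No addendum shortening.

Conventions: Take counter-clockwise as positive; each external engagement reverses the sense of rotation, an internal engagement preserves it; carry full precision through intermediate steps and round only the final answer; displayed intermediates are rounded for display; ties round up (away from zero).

1.7384

class = single-mesh tooth geometry [involute pair 79T × 76T, m = 2.719]
base radii: r_b1 = 99.753916, r_b2 = 95.965792
tip radii: r_a1 = 110.505598, r_a2 = 105.230738
inv(α') = inv(21.751°) + 2·(+0.142-0.298)·tan α/(79+76) = 0.01855010  ⇒  α' = 21.45760°
a' = a·cos α / cos α' = 210.7225·cos 21.751°/cos 21.45760° = 210.295602
action lengths: √(r_a1²−r_b1²) = 47.546225, √(r_a2²−r_b2²) = 43.174934
base pitch p_b = π·m·cos α = 7.933827
CR = (47.546225 + 43.174934 − 210.295602·sin 21.45760°)/7.933827 = 1.738428
contact ratio ≈ 1.7384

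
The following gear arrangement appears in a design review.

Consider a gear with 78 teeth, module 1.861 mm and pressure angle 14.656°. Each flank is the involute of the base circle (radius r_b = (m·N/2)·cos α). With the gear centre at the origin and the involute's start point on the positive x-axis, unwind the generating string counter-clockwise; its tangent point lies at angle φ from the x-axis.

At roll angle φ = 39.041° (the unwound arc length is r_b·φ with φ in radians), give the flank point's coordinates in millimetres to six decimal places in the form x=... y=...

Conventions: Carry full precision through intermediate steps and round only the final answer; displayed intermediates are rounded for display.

x=84.674477 y=7.066736

recognized (one wheel, involute flank): single-mesh tooth geometry, m = 1.861, N = 78
pitch radius r_p = m·N/2 = 1.861·78/2 = 72.579000
base radius r_b = r_p·cos α = 72.579000·cos 14.656° = 70.217449
roll angle φ = 39.041° = 0.68139399 rad
x = r_b·(cos φ + φ·sin φ) = 84.674477
y = r_b·(sin φ − φ·cos φ) = 7.066736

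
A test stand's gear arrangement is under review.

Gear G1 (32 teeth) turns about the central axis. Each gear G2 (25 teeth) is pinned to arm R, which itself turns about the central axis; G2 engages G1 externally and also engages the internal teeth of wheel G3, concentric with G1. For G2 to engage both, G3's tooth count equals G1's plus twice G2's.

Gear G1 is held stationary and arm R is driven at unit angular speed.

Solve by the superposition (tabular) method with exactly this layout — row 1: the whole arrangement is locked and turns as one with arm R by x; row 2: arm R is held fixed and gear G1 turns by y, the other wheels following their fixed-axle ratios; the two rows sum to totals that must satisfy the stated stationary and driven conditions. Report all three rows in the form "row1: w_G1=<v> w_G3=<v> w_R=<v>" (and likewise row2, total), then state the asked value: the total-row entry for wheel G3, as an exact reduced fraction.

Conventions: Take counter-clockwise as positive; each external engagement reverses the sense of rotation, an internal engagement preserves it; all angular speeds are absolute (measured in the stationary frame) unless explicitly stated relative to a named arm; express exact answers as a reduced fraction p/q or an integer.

class = planetary set [G3 = 32+2·25 = 82; Willis about the carrier]
superposition row 1 [locked train]: every member turns x
row 2 (arm held, sun turns y): ω_ring = −(32/82)·y, ω_arm = 0
boundary: total ω_sun = x + y = 0 and total ω_arm = x = 1  ⇒  y = -1, x = 1
row 2 ring = −(32/82)·(-1) = 16/41
totals (row 1 + row 2): sun 1 + (-1) = 0, ring 1 + 16/41 = 57/41, arm 1 + 0 = 1
asked cell (total, ring) = 57/41

row1: w_G1=1 w_G3=1 w_R=1
row2: w_G1=-1 w_G3=16/41 w_R=0
total: w_G1=0 w_G3=57/41 w_R=1
asked value: 57/41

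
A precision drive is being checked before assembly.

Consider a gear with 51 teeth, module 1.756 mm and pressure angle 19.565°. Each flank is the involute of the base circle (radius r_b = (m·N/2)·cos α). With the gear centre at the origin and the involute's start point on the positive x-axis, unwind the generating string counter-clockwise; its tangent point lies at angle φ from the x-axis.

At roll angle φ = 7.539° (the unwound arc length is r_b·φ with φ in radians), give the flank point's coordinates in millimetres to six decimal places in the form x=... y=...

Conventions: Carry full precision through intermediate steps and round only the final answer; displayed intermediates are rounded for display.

class = single-mesh tooth geometry [base-circle involute, m = 1.756, 51T]
pitch radius r_p = m·N/2 = 1.756·51/2 = 44.778000
base radius r_b = r_p·cos α = 44.778000·cos 19.565° = 42.192616
roll angle φ = 7.539° = 0.13158037 rad
x = r_b·(cos φ + φ·sin φ) = 42.556286
y = r_b·(sin φ − φ·cos φ) = 0.031984

x=42.556286 y=0.031984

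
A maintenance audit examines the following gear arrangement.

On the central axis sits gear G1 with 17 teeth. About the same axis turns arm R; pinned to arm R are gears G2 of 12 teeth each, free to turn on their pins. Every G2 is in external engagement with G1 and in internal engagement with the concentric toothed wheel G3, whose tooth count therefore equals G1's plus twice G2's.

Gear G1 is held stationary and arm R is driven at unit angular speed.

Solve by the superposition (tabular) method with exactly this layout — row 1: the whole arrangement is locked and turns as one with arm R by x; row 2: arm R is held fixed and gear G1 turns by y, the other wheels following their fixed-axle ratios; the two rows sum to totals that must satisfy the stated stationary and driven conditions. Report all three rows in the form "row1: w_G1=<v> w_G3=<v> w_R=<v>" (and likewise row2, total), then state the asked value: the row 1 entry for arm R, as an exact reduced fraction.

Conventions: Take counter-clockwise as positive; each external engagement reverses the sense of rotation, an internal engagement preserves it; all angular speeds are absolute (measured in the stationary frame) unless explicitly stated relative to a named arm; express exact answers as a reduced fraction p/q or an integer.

class = planetary set [G3 = 17+2·12 = 41; Willis about the carrier]
row 1 (train locked, turned with arm): all members turn x
row 2 (arm held, sun turns y): ω_ring = −(17/41)·y, ω_arm = 0
boundary: total ω_sun = x + y = 0 and total ω_arm = x = 1  ⇒  y = -1, x = 1
row 2 ring = −(17/41)·(-1) = 17/41
totals (row 1 + row 2): sun 1 + (-1) = 0, ring 1 + 17/41 = 58/41, arm 1 + 0 = 1
asked cell (row1, arm) = 1

row1: w_G1=1 w_G3=1 w_R=1
row2: w_G1=-1 w_G3=17/41 w_R=0
total: w_G1=0 w_G3=58/41 w_R=1
asked value: 1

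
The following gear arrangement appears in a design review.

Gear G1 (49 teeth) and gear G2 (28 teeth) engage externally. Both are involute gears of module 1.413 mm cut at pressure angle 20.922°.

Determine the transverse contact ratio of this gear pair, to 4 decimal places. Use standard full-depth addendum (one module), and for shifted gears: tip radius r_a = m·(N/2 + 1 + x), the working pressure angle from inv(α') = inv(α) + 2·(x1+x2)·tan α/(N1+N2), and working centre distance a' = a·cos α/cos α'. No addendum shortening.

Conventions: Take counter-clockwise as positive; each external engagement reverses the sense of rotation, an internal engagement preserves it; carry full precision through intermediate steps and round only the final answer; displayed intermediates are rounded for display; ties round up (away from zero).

1.6524

topology: single-mesh involute geometry — m = 1.413, 49T/28T pair
base radii: r_b1 = 32.336013, r_b2 = 18.477722
tip radii: r_a1 = 36.031500, r_a2 = 21.195000
no profile shift: α' = α, a' = a
action lengths: √(r_a1²−r_b1²) = 15.895007, √(r_a2²−r_b2²) = 10.382766
base pitch p_b = π·m·cos α = 4.146391
CR = (15.895007 + 10.382766 − 54.400500·sin 20.92200°)/4.146391 = 1.652409
contact ratio ≈ 1.6524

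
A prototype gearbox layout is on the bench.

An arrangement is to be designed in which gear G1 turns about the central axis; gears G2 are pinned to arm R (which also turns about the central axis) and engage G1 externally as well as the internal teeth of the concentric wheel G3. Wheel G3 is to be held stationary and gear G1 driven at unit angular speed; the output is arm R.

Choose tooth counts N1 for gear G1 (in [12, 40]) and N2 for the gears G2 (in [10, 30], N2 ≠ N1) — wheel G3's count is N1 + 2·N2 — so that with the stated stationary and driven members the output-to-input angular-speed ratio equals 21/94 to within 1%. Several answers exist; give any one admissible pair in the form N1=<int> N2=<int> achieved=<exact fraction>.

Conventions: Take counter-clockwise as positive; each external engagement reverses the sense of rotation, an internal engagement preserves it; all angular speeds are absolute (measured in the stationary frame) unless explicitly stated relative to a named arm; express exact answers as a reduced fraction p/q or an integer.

design class (target 21/94): planetary set
Willis with ω_ring = 0: ω_arm/ω_sun = N1/(N1+N3); set equal to 21/94  ⇒  N3/N1 = 1/(21/94) − 1 = 73/21
N3 = N1 + 2·N2  ⇒  N2/N1 = (N3/N1 − 1)/2 = (73/21 − 1)/2 = 26/21
smallest multiple with N1 ≥ 12 and N2 ≥ 10: k = 1  ⇒  N1 = 1·21 = 21, N2 = 1·26 = 26 (N1 ≤ 40, N2 ≤ 30, N2 ≠ N1 ✓), N3 = 21 + 2·26 = 73
check: N1/(N1+N3) with N1 = 21, N3 = 73 gives 21/94; |achieved − target| = 0 ≤ 21/9400 ✓

N1=21 N2=26 achieved=21/94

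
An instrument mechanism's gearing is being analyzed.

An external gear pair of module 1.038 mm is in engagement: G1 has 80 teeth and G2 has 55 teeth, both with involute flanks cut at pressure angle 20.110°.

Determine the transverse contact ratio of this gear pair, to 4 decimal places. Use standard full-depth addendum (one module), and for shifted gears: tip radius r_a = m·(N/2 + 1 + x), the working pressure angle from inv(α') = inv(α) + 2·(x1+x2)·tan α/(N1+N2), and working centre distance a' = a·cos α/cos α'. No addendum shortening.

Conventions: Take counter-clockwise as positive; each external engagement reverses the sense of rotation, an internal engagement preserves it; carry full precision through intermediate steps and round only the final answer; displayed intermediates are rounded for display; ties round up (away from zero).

1.7919

class = single-mesh tooth geometry [involute pair 80T × 55T, m = 1.038]
base radii: r_b1 = 38.988702, r_b2 = 26.804733
tip radii: r_a1 = 42.558000, r_a2 = 29.583000
no profile shift: α' = α, a' = a
action lengths: √(r_a1²−r_b1²) = 17.060611, √(r_a2²−r_b2²) = 12.516397
base pitch p_b = π·m·cos α = 3.062166
CR = (17.060611 + 12.516397 − 70.065000·sin 20.11000°)/3.062166 = 1.791872
contact ratio ≈ 1.7919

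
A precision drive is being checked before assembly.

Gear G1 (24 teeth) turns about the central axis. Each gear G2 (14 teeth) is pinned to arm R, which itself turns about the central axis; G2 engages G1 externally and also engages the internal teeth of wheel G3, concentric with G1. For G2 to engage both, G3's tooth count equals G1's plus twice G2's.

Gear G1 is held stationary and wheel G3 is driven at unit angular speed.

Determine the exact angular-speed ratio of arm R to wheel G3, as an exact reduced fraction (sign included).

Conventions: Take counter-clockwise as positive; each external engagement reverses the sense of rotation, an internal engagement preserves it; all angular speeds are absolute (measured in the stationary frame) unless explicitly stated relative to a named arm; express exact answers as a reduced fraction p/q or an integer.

13/19

recognized (axles ride arm R): planetary set, 24/14/52 teeth
ring teeth: 24 + 2·14 = 52
24(ω_sun−ω_arm) = −52(ω_ring−ω_arm),  ω_sun = 0, ω_ring = 1
24(0−ω_arm) = −52(1−ω_arm)  ⇒  76·ω_arm = 52  ⇒  ω_arm = 13/19
ω_out/ω_in = 13/19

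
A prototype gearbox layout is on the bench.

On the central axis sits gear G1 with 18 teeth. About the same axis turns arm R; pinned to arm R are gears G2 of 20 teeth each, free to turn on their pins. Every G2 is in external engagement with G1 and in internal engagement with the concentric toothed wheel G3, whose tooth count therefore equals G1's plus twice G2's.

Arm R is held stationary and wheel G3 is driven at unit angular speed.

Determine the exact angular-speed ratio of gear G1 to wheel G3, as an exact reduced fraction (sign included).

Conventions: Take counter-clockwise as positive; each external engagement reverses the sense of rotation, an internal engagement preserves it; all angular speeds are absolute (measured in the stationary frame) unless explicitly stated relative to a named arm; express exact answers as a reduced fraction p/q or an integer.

-29/9

topology: planetary set — G1 18T / G2 20T / G3 58T, arm = carrier (Willis)
ring teeth: 18 + 2·20 = 58
18(ω_sun−ω_arm) = −58(ω_ring−ω_arm),  ω_arm = 0, ω_ring = 1
ω_sun = 0 − (58/18)(1−0) = -29/9
ω_out/ω_in = -29/9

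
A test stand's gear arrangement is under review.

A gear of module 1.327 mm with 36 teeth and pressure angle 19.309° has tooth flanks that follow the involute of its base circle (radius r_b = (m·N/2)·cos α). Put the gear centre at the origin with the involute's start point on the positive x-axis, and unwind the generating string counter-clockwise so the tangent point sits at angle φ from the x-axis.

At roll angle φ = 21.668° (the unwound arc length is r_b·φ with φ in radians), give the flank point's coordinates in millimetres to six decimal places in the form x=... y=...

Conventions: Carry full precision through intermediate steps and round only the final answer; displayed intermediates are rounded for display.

topology: single-mesh involute geometry — m = 1.327, N = 36
pitch radius r_p = m·N/2 = 1.327·36/2 = 23.886000
base radius r_b = r_p·cos α = 23.886000·cos 19.309° = 22.542389
roll angle φ = 21.668° = 0.37817794 rad
x = r_b·(cos φ + φ·sin φ) = 24.097199
y = r_b·(sin φ − φ·cos φ) = 0.400630

x=24.097199 y=0.400630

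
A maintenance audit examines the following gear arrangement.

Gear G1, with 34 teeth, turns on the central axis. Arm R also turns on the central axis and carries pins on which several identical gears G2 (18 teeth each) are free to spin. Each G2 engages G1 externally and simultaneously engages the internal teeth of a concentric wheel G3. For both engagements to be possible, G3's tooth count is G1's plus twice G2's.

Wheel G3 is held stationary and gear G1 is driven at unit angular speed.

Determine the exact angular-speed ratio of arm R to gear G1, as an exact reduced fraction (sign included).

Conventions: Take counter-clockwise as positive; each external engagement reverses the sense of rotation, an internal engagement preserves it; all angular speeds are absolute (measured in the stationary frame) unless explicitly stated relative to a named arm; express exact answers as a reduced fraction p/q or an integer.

recognized (axles ride arm R): planetary set, 34/18/70 teeth
ring teeth: 34 + 2·18 = 70
34(ω_sun−ω_arm) = −70(ω_ring−ω_arm),  ω_ring = 0, ω_sun = 1
34(1−ω_arm) = −70(0−ω_arm)  ⇒  104·ω_arm = 34  ⇒  ω_arm = 17/52
ω_out/ω_in = 17/52

17/52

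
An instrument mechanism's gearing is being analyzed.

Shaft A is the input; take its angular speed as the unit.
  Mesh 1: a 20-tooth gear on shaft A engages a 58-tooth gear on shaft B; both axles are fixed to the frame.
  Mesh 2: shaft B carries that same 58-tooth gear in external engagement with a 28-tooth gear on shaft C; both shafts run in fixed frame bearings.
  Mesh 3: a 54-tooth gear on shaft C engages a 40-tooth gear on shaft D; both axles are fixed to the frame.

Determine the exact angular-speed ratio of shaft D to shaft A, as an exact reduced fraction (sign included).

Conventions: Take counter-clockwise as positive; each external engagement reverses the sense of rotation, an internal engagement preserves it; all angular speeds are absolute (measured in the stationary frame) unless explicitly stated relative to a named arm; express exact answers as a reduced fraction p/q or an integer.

class = fixed-axis compound train [3 meshes; 3 ratios multiply, 3 sense flips]
mesh 1 [20T→58T]: running ratio 10/29, sense −
mesh 2 [58T→28T]: running ratio 5/7, sense +
mesh 3 [54T→40T]: running ratio 27/28, sense −
ω_out/ω_in = -27/28

-27/28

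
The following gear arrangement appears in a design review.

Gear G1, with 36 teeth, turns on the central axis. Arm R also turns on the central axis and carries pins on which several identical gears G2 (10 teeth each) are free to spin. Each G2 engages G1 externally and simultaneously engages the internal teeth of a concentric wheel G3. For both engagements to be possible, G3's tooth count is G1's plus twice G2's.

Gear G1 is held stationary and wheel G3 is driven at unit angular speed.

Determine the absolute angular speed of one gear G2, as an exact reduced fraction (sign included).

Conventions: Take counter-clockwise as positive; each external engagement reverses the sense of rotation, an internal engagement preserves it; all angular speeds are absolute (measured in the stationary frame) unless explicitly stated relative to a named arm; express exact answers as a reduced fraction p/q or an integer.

topology: planetary set — G1 36T / G2 10T / G3 56T, arm = carrier (Willis)
ring teeth: 36 + 2·10 = 56
36(ω_sun−ω_arm) = −56(ω_ring−ω_arm),  ω_sun = 0, ω_ring = 1
36(0−ω_arm) = −56(1−ω_arm)  ⇒  92·ω_arm = 56  ⇒  ω_arm = 14/23
sun–planet mesh: 36·(0−14/23) = −10·(ω_p−ω_arm)  ⇒  ω_p−ω_arm = 252/115
ω_p = 14/23 + 252/115 = 14/5
exact speed ratio = 14/5

14/5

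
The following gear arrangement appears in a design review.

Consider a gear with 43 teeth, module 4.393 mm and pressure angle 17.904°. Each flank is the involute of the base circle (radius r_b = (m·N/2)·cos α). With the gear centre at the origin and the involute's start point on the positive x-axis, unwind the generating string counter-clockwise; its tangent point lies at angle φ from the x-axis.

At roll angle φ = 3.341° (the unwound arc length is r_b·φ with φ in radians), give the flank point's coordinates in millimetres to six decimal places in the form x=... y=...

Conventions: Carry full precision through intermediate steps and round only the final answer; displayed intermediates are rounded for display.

topology: single-mesh involute geometry — m = 4.393, N = 43
pitch radius r_p = m·N/2 = 4.393·43/2 = 94.449500
base radius r_b = r_p·cos α = 94.449500·cos 17.904° = 89.875589
roll angle φ = 3.341° = 0.05831145 rad
x = r_b·(cos φ + φ·sin φ) = 90.028258
y = r_b·(sin φ − φ·cos φ) = 0.005938

x=90.028258 y=0.005938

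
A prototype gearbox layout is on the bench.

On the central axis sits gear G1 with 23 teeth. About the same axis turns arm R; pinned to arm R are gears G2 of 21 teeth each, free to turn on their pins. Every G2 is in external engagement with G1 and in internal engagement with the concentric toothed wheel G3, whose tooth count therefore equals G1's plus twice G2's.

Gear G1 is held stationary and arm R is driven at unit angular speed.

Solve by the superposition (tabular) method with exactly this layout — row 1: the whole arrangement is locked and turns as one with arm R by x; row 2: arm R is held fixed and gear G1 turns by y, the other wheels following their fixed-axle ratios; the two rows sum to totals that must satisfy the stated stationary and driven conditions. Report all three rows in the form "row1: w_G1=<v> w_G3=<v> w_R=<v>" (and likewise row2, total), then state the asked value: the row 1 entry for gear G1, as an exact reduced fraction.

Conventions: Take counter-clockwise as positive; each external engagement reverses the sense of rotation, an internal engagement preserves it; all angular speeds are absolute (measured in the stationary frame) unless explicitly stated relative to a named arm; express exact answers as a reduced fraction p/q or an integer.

topology: planetary set — G1 23T / G2 21T / G3 65T, arm = carrier (Willis)
row 1 (train locked, turned with arm): all members turn x
row 2 — arm fixed, fixed-axis ratios: sun y, ring −(23/65)·y, arm 0
boundary: total ω_sun = x + y = 0 and total ω_arm = x = 1  ⇒  y = -1, x = 1
row 2 ring = −(23/65)·(-1) = 23/65
totals (row 1 + row 2): sun 1 + (-1) = 0, ring 1 + 23/65 = 88/65, arm 1 + 0 = 1
asked cell (row1, sun) = 1

row1: w_G1=1 w_G3=1 w_R=1
row2: w_G1=-1 w_G3=23/65 w_R=0
total: w_G1=0 w_G3=88/65 w_R=1
asked value: 1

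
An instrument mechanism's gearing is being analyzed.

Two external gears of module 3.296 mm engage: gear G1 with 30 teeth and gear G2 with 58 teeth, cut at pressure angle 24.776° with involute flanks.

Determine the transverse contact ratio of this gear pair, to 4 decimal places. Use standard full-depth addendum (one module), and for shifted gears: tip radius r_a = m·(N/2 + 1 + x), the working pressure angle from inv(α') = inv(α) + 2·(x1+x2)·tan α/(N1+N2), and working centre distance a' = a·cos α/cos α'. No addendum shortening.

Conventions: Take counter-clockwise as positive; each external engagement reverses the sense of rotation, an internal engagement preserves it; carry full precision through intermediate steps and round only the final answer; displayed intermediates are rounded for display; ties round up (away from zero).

single-mesh involute tooth geometry (30T engaging 58T at module 3.296)
base radii: r_b1 = 44.889201, r_b2 = 86.785789
tip radii: r_a1 = 52.736000, r_a2 = 98.880000
no profile shift: α' = α, a' = a
action lengths: √(r_a1²−r_b1²) = 27.677524, √(r_a2²−r_b2²) = 47.386509
base pitch p_b = π·m·cos α = 9.401572
CR = (27.677524 + 47.386509 − 145.024000·sin 24.77600°)/9.401572 = 1.519806
contact ratio ≈ 1.5198

1.5198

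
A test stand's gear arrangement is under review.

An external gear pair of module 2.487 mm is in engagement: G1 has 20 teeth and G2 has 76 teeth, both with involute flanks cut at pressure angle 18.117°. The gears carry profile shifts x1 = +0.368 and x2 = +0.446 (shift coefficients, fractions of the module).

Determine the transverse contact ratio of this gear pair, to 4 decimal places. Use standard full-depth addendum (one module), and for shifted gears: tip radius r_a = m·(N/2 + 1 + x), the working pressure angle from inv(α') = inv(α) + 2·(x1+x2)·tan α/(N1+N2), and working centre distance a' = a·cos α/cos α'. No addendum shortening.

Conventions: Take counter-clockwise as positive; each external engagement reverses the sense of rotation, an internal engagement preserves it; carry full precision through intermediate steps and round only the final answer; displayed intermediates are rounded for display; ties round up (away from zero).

topology: single-mesh involute geometry — m = 2.487, 20T/76T pair
base radii: r_b1 = 23.637033, r_b2 = 89.820724
tip radii: r_a1 = 28.272216, r_a2 = 98.102202
inv(α') = inv(18.117°) + 2·(+0.368+0.446)·tan α/(20+76) = 0.01652592  ⇒  α' = 20.67612°
a' = a·cos α / cos α' = 119.3760·cos 18.117°/cos 20.67612° = 121.268508
action lengths: √(r_a1²−r_b1²) = 15.511573, √(r_a2²−r_b2²) = 39.449709
base pitch p_b = π·m·cos α = 7.425793
CR = (15.511573 + 39.449709 − 121.268508·sin 20.67612°)/7.425793 = 1.635273
contact ratio ≈ 1.6353

1.6353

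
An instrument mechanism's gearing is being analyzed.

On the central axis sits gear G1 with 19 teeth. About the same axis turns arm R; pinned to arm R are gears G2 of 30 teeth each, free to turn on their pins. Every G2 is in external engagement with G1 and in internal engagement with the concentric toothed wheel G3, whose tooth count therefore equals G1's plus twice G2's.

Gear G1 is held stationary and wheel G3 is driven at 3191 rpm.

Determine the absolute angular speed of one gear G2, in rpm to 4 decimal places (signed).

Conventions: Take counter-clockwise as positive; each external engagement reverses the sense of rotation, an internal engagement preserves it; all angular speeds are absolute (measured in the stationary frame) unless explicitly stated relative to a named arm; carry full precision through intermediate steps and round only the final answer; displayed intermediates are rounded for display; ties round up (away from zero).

+4201.4833 rpm

class = planetary set [G3 = 19+2·30 = 79; Willis about the carrier]
normalise by the input: solve with ω_ring = 1, then scale by 3191 rpm
ring teeth: 19 + 2·30 = 79
19(ω_sun−ω_arm) = −79(ω_ring−ω_arm),  ω_sun = 0, ω_ring = 1
19(0−ω_arm) = −79(1−ω_arm)  ⇒  98·ω_arm = 79  ⇒  ω_arm = 79/98
sun–planet mesh: 19·(0−79/98) = −30·(ω_p−ω_arm)  ⇒  ω_p−ω_arm = 1501/2940
ω_p = 79/98 + 1501/2940 = 79/60
scale: ω_p = 79/60 × 3191 rpm = +4201.4833 rpm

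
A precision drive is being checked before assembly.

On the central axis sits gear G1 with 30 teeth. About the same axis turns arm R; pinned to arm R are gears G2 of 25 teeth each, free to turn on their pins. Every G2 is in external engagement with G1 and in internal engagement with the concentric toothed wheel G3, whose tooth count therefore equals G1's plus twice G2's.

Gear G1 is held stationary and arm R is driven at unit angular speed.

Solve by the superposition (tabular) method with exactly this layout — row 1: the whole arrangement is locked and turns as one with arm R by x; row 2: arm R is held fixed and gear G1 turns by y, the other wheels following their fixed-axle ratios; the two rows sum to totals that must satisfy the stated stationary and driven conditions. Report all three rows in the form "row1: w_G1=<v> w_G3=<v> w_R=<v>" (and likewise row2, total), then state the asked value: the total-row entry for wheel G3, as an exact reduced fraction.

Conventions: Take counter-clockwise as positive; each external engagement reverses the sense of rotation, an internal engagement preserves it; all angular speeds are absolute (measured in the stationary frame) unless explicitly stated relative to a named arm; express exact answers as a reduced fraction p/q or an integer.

planetary set (30T centre, 25T on arm, 80T internal) — Willis relation
superposition row 1 [locked train]: every member turns x
row 2 (arm held, sun turns y): ω_ring = −(30/80)·y, ω_arm = 0
boundary: total ω_sun = x + y = 0 and total ω_arm = x = 1  ⇒  y = -1, x = 1
row 2 ring = −(30/80)·(-1) = 3/8
totals (row 1 + row 2): sun 1 + (-1) = 0, ring 1 + 3/8 = 11/8, arm 1 + 0 = 1
asked cell (total, ring) = 11/8

row1: w_G1=1 w_G3=1 w_R=1
row2: w_G1=-1 w_G3=3/8 w_R=0
total: w_G1=0 w_G3=11/8 w_R=1
asked value: 11/8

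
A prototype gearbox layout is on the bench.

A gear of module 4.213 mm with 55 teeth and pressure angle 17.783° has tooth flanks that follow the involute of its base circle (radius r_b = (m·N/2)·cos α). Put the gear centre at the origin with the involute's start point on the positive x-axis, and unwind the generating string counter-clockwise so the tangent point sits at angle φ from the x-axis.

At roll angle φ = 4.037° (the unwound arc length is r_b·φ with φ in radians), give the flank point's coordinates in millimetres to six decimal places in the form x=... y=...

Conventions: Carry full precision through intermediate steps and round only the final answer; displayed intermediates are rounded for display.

single-mesh involute tooth geometry (55T wheel at module 4.213)
pitch radius r_p = m·N/2 = 4.213·55/2 = 115.857500
base radius r_b = r_p·cos α = 115.857500·cos 17.783° = 110.321835
roll angle φ = 4.037° = 0.07045894 rad
x = r_b·(cos φ + φ·sin φ) = 110.595339
y = r_b·(sin φ − φ·cos φ) = 0.012857

x=110.595339 y=0.012857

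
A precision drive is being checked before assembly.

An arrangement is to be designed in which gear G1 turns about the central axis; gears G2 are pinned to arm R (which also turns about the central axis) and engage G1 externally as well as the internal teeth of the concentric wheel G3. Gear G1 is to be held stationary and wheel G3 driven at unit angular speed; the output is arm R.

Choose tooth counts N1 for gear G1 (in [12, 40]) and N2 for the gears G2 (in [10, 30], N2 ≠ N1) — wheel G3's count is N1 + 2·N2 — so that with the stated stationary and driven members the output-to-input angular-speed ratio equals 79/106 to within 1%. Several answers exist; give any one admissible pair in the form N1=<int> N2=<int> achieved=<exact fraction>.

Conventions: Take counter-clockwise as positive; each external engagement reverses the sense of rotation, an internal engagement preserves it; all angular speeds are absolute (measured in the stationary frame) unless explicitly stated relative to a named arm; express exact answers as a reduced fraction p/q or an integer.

topology: planetary set — design target 79/106, arm = carrier (Willis)
Willis with ω_sun = 0: ω_arm/ω_ring = N3/(N1+N3); set equal to 79/106  ⇒  N3/N1 = (79/106)/(1 − 79/106) = 79/27
N3 = N1 + 2·N2  ⇒  N2/N1 = (N3/N1 − 1)/2 = (79/27 − 1)/2 = 26/27
smallest multiple with N1 ≥ 12 and N2 ≥ 10: k = 1  ⇒  N1 = 1·27 = 27, N2 = 1·26 = 26 (N1 ≤ 40, N2 ≤ 30, N2 ≠ N1 ✓), N3 = 27 + 2·26 = 79
check: N3/(N1+N3) with N1 = 27, N3 = 79 gives 79/106; |achieved − target| = 0 ≤ 79/10600 ✓

N1=27 N2=26 achieved=79/106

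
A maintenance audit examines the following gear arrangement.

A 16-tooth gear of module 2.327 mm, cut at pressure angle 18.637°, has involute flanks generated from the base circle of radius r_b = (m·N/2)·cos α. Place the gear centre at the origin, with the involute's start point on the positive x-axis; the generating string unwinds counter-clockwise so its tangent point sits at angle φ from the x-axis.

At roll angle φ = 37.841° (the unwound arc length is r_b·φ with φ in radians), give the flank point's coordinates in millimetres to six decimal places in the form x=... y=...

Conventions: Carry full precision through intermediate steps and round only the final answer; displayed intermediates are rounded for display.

x=21.077538 y=1.621174

topology: single-mesh involute geometry — m = 2.327, N = 16
pitch radius r_p = m·N/2 = 2.327·16/2 = 18.616000
base radius r_b = r_p·cos α = 18.616000·cos 18.637° = 17.639819
roll angle φ = 37.841° = 0.66045004 rad
x = r_b·(cos φ + φ·sin φ) = 21.077538
y = r_b·(sin φ − φ·cos φ) = 1.621174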